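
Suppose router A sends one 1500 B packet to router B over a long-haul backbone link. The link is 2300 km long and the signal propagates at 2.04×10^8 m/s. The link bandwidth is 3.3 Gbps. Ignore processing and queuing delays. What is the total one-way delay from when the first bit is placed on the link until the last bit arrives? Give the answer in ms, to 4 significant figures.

L = 1500 × 8 = 12000 bits.
Transmission delay = L/R = 12000 / 3300000000 = 0.00363636 ms.
Propagation delay = d/s = 2300000 m / 204000000 m/s = 11.2745 ms.
Total = 11.28 ms.

11.28 ms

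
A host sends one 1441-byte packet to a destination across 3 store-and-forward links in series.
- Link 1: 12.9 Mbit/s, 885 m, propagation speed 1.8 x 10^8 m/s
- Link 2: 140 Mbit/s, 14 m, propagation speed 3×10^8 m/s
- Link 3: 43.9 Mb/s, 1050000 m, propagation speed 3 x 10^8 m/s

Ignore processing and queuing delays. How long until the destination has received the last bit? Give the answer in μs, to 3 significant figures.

4740 μs

L = 1441 × 8 = 11528 bits.
Transmission delays (L/R per hop): 893.643, 82.3429, 262.597 μs; sum = 1238.58 μs.
Propagation delays (d/s per hop): 4.91667, 0.0466667, 3500 μs; sum = 3504.96 μs.
End-to-end = 4740 μs.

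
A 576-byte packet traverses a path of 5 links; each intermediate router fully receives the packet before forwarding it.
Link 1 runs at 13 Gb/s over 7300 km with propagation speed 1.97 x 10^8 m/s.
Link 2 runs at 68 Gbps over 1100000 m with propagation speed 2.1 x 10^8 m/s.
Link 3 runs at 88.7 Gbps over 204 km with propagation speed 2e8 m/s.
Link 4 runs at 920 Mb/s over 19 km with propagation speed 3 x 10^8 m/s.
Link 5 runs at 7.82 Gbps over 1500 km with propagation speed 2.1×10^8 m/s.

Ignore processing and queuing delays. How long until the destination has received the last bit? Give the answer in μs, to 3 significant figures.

L = 576 × 8 = 4608 bits.
Transmission delays (L/R per hop): 0.354462, 0.0677647, 0.0519504, 5.0087, 0.589258 μs; sum = 6.07213 μs.
Propagation delays (d/s per hop): 37055.8, 5238.1, 1020, 63.3333, 7142.86 μs; sum = 50520.1 μs.
End-to-end = 50500 μs.

50500 μs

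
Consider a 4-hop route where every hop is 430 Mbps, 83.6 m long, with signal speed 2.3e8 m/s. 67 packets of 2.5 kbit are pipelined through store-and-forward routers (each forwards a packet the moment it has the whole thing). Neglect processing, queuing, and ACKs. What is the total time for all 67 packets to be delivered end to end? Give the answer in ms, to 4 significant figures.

0.4084 ms

Per-hop transmission t_tx = L/R = 2500/430000000 = 0.00581395 ms.
Per-hop propagation t_prop = 83.6/2.3e+08 = 0.000363478 ms.
Pipeline fill: first packet needs 4·t_tx to clear all hops; remaining 66 packets each add one t_tx.
Total = (4+67-1)·t_tx + 4·t_prop = 70·0.00581395 + 4·0.000363478 = 0.4084 ms.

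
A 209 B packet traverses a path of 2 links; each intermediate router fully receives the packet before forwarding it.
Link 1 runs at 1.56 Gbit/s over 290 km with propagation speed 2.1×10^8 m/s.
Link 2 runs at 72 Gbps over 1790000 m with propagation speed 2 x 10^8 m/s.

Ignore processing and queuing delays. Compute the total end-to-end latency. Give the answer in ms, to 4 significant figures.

10.33 ms

L = 209 × 8 = 1672 bits.
Transmission delays (L/R per hop): 0.00107179, 2.32222e-05 ms; sum = 0.00109502 ms.
Propagation delays (d/s per hop): 1.38095, 8.95 ms; sum = 10.331 ms.
End-to-end = 10.33 ms.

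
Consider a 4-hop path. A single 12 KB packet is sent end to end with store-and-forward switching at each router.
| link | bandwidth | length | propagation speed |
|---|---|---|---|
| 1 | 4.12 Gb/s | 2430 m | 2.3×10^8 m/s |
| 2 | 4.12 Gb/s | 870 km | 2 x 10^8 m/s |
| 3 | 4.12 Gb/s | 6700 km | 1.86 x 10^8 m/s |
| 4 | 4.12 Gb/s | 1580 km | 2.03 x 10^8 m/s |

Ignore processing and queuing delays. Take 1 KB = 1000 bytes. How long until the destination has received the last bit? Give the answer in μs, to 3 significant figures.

L = 96000 bits.
Transmission delay per hop = L/R = 96000/4120000000 = 23.301 μs; 4 hops → 93.2039 μs.
Propagation delays (d/s per hop): 10.5652, 4350, 36021.5, 7783.25 μs; sum = 48165.3 μs.
End-to-end = 48300 μs.

48300 μs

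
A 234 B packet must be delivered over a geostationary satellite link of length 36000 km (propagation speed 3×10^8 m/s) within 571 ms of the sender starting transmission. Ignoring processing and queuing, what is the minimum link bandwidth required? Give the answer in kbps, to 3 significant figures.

4.15 kbps

L = 1872 bits.
Propagation delay = 36000000 / 300000000 = 120 ms.
Transmission budget = 571 − 120 = 451 ms.
R ≥ L / t_tx = 1872 bits / 0.451 s = 4.15 kbps.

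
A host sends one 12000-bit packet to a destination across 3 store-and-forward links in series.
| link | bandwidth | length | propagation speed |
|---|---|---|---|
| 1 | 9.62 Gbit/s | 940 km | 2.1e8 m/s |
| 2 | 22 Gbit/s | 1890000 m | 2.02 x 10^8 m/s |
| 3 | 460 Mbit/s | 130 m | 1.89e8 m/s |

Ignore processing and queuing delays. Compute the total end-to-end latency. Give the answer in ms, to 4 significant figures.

Transmission delays (L/R per hop): 0.0012474, 0.000545455, 0.026087 ms; sum = 0.0278798 ms.
Propagation delays (d/s per hop): 4.47619, 9.35644, 0.000687831 ms; sum = 13.8333 ms.
End-to-end = 13.86 ms.

13.86 ms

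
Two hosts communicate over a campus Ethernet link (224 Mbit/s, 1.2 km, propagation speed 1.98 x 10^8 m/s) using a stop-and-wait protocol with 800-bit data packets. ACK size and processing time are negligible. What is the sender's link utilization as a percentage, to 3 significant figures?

22.8 %

t_tx = L/R = 800/224000000 = 3.57143e-06 s.
t_prop = 1200/198000000 = 6.06061e-06 s; RTT = 1.21212e-05 s.
Cycle = t_tx + RTT = 1.56926e-05 s.
Utilization = t_tx / cycle = 3.57143e-06/1.56926e-05 = 22.8 %.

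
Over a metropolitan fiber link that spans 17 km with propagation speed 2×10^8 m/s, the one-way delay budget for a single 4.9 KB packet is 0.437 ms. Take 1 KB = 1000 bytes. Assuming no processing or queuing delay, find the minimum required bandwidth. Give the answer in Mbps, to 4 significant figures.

L = 39200 bits.
Propagation delay = 17000 / 200000000 = 0.085 ms.
Transmission budget = 0.437 − 0.085 = 0.352 ms.
R ≥ L / t_tx = 39200 bits / 0.000352 s = 111.4 Mbps.

111.4 Mbps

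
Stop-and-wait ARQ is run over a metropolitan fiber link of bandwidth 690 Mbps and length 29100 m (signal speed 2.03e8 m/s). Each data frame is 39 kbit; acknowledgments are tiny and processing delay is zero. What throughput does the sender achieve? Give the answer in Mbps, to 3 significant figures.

t_tx = L/R = 39000/690000000 = 5.65217e-05 s.
t_prop = 29100/2.03e+08 = 0.00014335 s; RTT = 0.0002867 s.
Cycle = t_tx + RTT = 0.000343221 s.
Throughput = L / cycle = 39000 / 0.000343221 = 114 Mbps.

114 Mbps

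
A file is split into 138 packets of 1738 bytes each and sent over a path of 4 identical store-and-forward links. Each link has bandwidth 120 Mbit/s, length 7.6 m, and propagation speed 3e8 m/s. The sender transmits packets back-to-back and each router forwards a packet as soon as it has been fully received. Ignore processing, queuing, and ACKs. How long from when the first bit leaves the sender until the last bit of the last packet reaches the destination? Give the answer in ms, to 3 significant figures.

16.3 ms

Per-hop transmission t_tx = L/R = 13904/120000000 = 0.115867 ms.
Per-hop propagation t_prop = 7.6/300000000 = 2.53333e-05 ms.
Pipeline fill: first packet needs 4·t_tx to clear all hops; remaining 137 packets each add one t_tx.
Total = (4+138-1)·t_tx + 4·t_prop = 141·0.115867 + 4·2.53333e-05 = 16.3 ms.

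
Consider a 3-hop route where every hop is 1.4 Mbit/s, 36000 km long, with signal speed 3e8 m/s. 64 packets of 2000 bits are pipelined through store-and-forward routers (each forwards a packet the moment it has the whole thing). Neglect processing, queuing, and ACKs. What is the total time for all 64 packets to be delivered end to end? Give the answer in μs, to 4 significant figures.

Per-hop transmission t_tx = L/R = 2000/1400000 = 1428.57 μs.
Per-hop propagation t_prop = 36000000/300000000 = 120000 μs.
Pipeline fill: first packet needs 3·t_tx to clear all hops; remaining 63 packets each add one t_tx.
Total = (3+64-1)·t_tx + 3·t_prop = 66·1428.57 + 3·120000 = 454300 μs.

454300 μs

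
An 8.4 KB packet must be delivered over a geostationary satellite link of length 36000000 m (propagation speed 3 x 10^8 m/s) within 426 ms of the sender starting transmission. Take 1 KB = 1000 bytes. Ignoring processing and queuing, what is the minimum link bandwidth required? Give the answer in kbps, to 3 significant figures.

220 kbps

L = 67200 bits.
Propagation delay = 36000000 / 300000000 = 120 ms.
Transmission budget = 426 − 120 = 306 ms.
R ≥ L / t_tx = 67200 bits / 0.306 s = 220 kbps.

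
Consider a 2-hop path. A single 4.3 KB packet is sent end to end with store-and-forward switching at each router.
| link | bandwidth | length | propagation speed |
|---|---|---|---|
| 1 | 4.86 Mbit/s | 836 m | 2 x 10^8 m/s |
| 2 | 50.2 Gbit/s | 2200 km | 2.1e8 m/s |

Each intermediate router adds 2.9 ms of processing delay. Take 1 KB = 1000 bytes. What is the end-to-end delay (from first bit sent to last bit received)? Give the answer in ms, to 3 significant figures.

20.5 ms

L = 34400 bits.
Transmission delays (L/R per hop): 7.07819, 0.000685259 ms; sum = 7.07887 ms.
Propagation delays (d/s per hop): 0.00418, 10.4762 ms; sum = 10.4804 ms.
Processing at 1 router(s): 1 × 2.9 ms = 2.9 ms.
End-to-end = 20.5 ms.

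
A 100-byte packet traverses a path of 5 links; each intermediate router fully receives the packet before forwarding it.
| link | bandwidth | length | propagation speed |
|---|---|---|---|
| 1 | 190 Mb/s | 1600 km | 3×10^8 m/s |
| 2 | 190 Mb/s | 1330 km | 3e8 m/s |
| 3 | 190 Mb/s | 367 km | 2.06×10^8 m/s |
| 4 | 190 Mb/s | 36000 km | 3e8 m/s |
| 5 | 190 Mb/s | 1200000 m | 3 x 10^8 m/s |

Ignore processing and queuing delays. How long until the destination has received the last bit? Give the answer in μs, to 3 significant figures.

136000 μs

L = 100 × 8 = 800 bits.
Transmission delay per hop = L/R = 800/190000000 = 4.21053 μs; 5 hops → 21.0526 μs.
Propagation delays (d/s per hop): 5333.33, 4433.33, 1781.55, 120000, 4000 μs; sum = 135548 μs.
End-to-end = 136000 μs.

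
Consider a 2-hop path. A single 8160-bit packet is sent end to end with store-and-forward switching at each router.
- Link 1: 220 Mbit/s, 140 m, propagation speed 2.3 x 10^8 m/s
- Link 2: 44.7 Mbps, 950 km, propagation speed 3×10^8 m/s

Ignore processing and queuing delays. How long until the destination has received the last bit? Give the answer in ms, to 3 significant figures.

Transmission delays (L/R per hop): 0.0370909, 0.18255 ms; sum = 0.219641 ms.
Propagation delays (d/s per hop): 0.000608696, 3.16667 ms; sum = 3.16728 ms.
End-to-end = 3.39 ms.

3.39 ms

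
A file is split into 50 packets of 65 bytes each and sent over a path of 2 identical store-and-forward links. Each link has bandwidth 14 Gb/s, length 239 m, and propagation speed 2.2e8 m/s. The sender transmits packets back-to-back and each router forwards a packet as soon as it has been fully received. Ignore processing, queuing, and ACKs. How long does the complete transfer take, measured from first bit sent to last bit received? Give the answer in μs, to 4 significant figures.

Per-hop transmission t_tx = L/R = 520/14000000000 = 0.0371429 μs.
Per-hop propagation t_prop = 239/2.2e+08 = 1.08636 μs.
Pipeline fill: first packet needs 2·t_tx to clear all hops; remaining 49 packets each add one t_tx.
Total = (2+50-1)·t_tx + 2·t_prop = 51·0.0371429 + 2·1.08636 = 4.067 μs.

4.067 μs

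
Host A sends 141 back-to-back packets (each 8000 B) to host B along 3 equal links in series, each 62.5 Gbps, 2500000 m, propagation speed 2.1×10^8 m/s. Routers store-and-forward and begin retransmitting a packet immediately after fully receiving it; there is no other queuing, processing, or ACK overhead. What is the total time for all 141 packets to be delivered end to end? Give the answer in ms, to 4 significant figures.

35.86 ms

Per-hop transmission t_tx = L/R = 64000/62500000000 = 0.001024 ms.
Per-hop propagation t_prop = 2500000/210000000 = 11.9048 ms.
Pipeline fill: first packet needs 3·t_tx to clear all hops; remaining 140 packets each add one t_tx.
Total = (3+141-1)·t_tx + 3·t_prop = 143·0.001024 + 3·11.9048 = 35.86 ms.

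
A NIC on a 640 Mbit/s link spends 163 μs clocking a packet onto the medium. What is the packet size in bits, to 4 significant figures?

L = R × t_tx = 640000000 b/s × 0.000163 s = 104320 bits.

104300 bits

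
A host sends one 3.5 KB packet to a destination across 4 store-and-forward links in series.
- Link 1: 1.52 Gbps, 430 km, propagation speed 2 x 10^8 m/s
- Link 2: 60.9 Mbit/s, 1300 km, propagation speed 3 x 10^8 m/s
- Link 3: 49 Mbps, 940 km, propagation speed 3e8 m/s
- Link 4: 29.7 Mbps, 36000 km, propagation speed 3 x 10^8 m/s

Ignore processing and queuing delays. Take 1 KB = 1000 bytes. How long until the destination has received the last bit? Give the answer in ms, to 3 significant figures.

132 ms

L = 28000 bits.
Transmission delays (L/R per hop): 0.0184211, 0.45977, 0.571429, 0.942761 ms; sum = 1.99238 ms.
Propagation delays (d/s per hop): 2.15, 4.33333, 3.13333, 120 ms; sum = 129.617 ms.
End-to-end = 132 ms.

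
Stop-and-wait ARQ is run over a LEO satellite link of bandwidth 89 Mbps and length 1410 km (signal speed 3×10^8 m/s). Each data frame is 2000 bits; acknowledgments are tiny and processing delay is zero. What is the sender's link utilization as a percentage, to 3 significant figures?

0.238 %

t_tx = L/R = 2000/89000000 = 2.24719e-05 s.
t_prop = 1410000/300000000 = 0.0047 s; RTT = 0.0094 s.
Cycle = t_tx + RTT = 0.00942247 s.
Utilization = t_tx / cycle = 2.24719e-05/0.00942247 = 0.238 %.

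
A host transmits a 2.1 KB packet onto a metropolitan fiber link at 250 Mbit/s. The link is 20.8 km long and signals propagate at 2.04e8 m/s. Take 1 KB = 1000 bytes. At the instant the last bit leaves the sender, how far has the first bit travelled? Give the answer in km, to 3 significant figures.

t_tx = L/R = 16800/250000000 = 6.72e-05 s.
Distance = s × t_tx = 204000000 × 6.72e-05 = 13.7 km.

13.7 km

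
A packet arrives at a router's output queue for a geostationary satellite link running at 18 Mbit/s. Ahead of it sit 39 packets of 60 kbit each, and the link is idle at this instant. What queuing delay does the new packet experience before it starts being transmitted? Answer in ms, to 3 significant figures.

Each queued packet: L/R = 60000/18000000 = 3.33333 ms.
39 queued → 130 ms.
Queuing delay = 130 ms.

130 ms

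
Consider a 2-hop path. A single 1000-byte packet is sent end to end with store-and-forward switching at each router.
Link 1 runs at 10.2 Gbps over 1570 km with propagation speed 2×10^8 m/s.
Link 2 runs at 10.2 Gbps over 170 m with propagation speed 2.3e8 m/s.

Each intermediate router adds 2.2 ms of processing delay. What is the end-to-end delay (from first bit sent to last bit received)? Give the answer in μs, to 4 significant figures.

L = 1000 × 8 = 8000 bits.
Transmission delay per hop = L/R = 8000/10200000000 = 0.784314 μs; 2 hops → 1.56863 μs.
Propagation delays (d/s per hop): 7850, 0.73913 μs; sum = 7850.74 μs.
Processing at 1 router(s): 1 × 2.2 ms = 2200 μs.
End-to-end = 10050 μs.

10050 μs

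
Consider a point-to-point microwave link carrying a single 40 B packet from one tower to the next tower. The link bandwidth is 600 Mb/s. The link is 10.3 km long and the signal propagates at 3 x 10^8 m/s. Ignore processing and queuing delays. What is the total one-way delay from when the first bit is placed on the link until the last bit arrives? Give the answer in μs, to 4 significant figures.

34.87 μs

L = 40 × 8 = 320 bits.
Transmission delay = L/R = 320 / 600000000 = 0.533333 μs.
Propagation delay = d/s = 10300 m / 300000000 m/s = 34.3333 μs.
Total = 34.87 μs.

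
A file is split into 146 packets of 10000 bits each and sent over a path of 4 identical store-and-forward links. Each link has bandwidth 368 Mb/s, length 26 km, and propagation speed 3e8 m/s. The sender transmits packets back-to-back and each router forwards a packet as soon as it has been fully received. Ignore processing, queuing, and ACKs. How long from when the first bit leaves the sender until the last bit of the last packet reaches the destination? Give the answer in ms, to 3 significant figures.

4.40 ms

Per-hop transmission t_tx = L/R = 10000/368000000 = 0.0271739 ms.
Per-hop propagation t_prop = 26000/300000000 = 0.0866667 ms.
Pipeline fill: first packet needs 4·t_tx to clear all hops; remaining 145 packets each add one t_tx.
Total = (4+146-1)·t_tx + 4·t_prop = 149·0.0271739 + 4·0.0866667 = 4.40 ms.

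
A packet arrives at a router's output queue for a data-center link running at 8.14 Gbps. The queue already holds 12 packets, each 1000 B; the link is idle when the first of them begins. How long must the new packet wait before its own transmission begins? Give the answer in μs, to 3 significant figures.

11.8 μs

Each queued packet: L/R = 8000/8.14e+09 = 0.982801 μs.
12 queued → 11.7936 μs.
Queuing delay = 11.8 μs.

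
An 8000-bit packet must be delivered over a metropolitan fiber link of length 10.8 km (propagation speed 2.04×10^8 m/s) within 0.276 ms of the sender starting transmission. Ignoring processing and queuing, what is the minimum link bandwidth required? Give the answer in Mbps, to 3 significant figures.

35.9 Mbps

Propagation delay = 10800 / 204000000 = 0.0529412 ms.
Transmission budget = 0.276 − 0.0529412 = 0.223059 ms.
R ≥ L / t_tx = 8000 bits / 0.000223059 s = 35.9 Mbps.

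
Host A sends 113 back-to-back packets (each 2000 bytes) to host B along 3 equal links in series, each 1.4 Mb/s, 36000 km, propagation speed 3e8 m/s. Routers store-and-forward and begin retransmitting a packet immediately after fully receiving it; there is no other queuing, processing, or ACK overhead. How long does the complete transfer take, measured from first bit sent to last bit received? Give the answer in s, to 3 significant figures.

Per-hop transmission t_tx = L/R = 16000/1400000 = 0.0114286 s.
Per-hop propagation t_prop = 36000000/300000000 = 0.12 s.
Pipeline fill: first packet needs 3·t_tx to clear all hops; remaining 112 packets each add one t_tx.
Total = (3+113-1)·t_tx + 3·t_prop = 115·0.0114286 + 3·0.12 = 1.67 s.

1.67 s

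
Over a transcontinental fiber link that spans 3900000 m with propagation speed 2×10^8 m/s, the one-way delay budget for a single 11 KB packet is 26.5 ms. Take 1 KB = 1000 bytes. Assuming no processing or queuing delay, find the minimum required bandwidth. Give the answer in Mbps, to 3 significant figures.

L = 88000 bits.
Propagation delay = 3900000 / 200000000 = 19.5 ms.
Transmission budget = 26.5 − 19.5 = 7 ms.
R ≥ L / t_tx = 88000 bits / 0.007 s = 12.6 Mbps.

12.6 Mbps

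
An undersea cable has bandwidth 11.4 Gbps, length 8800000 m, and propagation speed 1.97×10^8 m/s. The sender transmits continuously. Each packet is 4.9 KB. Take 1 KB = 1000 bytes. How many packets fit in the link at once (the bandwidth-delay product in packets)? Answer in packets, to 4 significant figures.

12990 packets

Propagation delay = 8800000 / 197000000 = 0.0446701 s.
BDP = R × t_prop = 11400000000 × 0.0446701 = 509239000 bits.
In packets of 39200 bits: 12990 packets.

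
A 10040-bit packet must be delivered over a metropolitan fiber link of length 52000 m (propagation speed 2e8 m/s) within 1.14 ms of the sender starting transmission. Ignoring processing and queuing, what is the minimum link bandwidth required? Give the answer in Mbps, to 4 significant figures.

11.41 Mbps

Propagation delay = 52000 / 200000000 = 0.26 ms.
Transmission budget = 1.14 − 0.26 = 0.88 ms.
R ≥ L / t_tx = 10040 bits / 0.00088 s = 11.41 Mbps.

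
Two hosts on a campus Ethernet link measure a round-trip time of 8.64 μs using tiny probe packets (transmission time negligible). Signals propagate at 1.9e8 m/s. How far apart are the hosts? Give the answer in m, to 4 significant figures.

820.8 m

One-way propagation = RTT/2 = 4.32 μs.
d = s × t = 190000000 × 4.32e-06 = 820.8 m.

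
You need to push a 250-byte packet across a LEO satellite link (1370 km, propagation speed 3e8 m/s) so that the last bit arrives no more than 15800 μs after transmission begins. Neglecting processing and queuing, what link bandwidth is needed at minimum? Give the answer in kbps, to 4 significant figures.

L = 2000 bits.
Propagation delay = 1370000 / 300000000 = 4566.67 μs.
Transmission budget = 15800 − 4566.67 = 11233.3 μs.
R ≥ L / t_tx = 2000 bits / 0.0112333 s = 178.0 kbps.

178.0 kbps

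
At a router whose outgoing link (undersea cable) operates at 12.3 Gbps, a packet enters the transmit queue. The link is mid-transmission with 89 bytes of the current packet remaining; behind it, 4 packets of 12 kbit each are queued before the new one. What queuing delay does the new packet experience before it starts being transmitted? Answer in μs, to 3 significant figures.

3.96 μs

Each queued packet: L/R = 12000/12300000000 = 0.97561 μs.
4 queued → 3.90244 μs.
Plus remaining 712 bits of current packet: 0.0578862 μs.
Queuing delay = 3.96 μs.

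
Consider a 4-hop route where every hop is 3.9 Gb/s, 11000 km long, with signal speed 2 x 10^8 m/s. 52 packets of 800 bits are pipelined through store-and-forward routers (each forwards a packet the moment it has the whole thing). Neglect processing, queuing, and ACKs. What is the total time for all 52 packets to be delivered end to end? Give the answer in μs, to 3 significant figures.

Per-hop transmission t_tx = L/R = 800/3900000000 = 0.205128 μs.
Per-hop propagation t_prop = 11000000/200000000 = 55000 μs.
Pipeline fill: first packet needs 4·t_tx to clear all hops; remaining 51 packets each add one t_tx.
Total = (4+52-1)·t_tx + 4·t_prop = 55·0.205128 + 4·55000 = 220000 μs.

220000 μs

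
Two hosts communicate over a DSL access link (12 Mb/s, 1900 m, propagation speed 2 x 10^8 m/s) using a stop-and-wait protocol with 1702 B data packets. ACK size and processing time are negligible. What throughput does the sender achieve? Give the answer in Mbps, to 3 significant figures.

t_tx = L/R = 13616/12000000 = 0.00113467 s.
t_prop = 1900/200000000 = 9.5e-06 s; RTT = 1.9e-05 s.
Cycle = t_tx + RTT = 0.00115367 s.
Throughput = L / cycle = 13616 / 0.00115367 = 11.8 Mbps.

11.8 Mbps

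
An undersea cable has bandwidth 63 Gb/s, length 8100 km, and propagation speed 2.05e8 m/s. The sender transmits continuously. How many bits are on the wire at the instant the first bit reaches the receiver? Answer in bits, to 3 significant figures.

2490000000 bits

Propagation delay = 8100000 / 2.05e+08 = 0.0395122 s.
BDP = R × t_prop = 63000000000 × 0.0395122 = 2489270000 bits.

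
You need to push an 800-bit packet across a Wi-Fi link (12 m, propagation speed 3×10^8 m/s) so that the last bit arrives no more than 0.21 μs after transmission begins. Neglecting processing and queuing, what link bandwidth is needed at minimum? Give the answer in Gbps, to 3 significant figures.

Propagation delay = 12 / 300000000 = 0.04 μs.
Transmission budget = 0.21 − 0.04 = 0.17 μs.
R ≥ L / t_tx = 800 bits / 1.7e-07 s = 4.71 Gbps.

4.71 Gbps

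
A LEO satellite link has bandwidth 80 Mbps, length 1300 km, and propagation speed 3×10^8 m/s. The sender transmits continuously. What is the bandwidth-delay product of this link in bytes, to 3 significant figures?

Propagation delay = 1300000 / 300000000 = 0.00433333 s.
BDP = R × t_prop = 80000000 × 0.00433333 = 346667 bits.
In bytes: 346667/8 = 43300 bytes.

43300 bytes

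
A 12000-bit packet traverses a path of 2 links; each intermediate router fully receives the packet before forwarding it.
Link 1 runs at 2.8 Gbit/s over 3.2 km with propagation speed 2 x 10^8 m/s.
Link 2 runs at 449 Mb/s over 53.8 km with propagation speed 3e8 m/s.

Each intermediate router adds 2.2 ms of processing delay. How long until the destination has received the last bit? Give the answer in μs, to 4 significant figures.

2426 μs

Transmission delays (L/R per hop): 4.28571, 26.7261 μs; sum = 31.0118 μs.
Propagation delays (d/s per hop): 16, 179.333 μs; sum = 195.333 μs.
Processing at 1 router(s): 1 × 2.2 ms = 2200 μs.
End-to-end = 2426 μs.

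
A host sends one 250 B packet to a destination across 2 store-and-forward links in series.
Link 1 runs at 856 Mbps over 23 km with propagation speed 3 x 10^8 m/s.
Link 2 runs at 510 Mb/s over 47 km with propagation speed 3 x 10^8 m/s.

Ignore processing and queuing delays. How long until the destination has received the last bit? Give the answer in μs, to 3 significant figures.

240 μs

L = 250 × 8 = 2000 bits.
Transmission delays (L/R per hop): 2.33645, 3.92157 μs; sum = 6.25802 μs.
Propagation delays (d/s per hop): 76.6667, 156.667 μs; sum = 233.333 μs.
End-to-end = 240 μs.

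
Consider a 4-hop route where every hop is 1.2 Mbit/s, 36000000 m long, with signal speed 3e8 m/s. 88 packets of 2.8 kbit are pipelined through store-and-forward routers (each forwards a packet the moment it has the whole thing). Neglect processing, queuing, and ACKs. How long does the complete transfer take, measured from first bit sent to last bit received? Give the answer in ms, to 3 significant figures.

Per-hop transmission t_tx = L/R = 2800/1200000 = 2.33333 ms.
Per-hop propagation t_prop = 36000000/300000000 = 120 ms.
Pipeline fill: first packet needs 4·t_tx to clear all hops; remaining 87 packets each add one t_tx.
Total = (4+88-1)·t_tx + 4·t_prop = 91·2.33333 + 4·120 = 692 ms.

692 ms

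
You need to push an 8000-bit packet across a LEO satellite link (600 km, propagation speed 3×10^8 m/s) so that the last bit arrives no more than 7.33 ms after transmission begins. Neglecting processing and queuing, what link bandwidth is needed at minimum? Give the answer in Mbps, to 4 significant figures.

1.501 Mbps

Propagation delay = 600000 / 300000000 = 2 ms.
Transmission budget = 7.33 − 2 = 5.33 ms.
R ≥ L / t_tx = 8000 bits / 0.00533 s = 1.501 Mbps.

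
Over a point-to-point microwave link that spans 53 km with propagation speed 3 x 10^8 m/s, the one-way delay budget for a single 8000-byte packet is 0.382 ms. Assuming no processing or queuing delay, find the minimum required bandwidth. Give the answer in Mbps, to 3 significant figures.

312 Mbps

L = 64000 bits.
Propagation delay = 53000 / 300000000 = 0.176667 ms.
Transmission budget = 0.382 − 0.176667 = 0.205333 ms.
R ≥ L / t_tx = 64000 bits / 0.000205333 s = 312 Mbps.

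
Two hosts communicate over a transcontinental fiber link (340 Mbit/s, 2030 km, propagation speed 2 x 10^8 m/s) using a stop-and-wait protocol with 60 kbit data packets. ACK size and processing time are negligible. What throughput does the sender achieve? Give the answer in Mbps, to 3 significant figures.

t_tx = L/R = 60000/340000000 = 0.000176471 s.
t_prop = 2030000/200000000 = 0.01015 s; RTT = 0.0203 s.
Cycle = t_tx + RTT = 0.0204765 s.
Throughput = L / cycle = 60000 / 0.0204765 = 2.93 Mbps.

2.93 Mbps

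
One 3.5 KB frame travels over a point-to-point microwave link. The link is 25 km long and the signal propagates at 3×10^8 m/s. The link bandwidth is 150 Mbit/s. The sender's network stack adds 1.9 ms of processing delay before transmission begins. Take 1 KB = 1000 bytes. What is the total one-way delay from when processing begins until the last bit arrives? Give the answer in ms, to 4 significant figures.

L = 28000 bits.
Transmission delay = L/R = 28000 / 150000000 = 0.186667 ms.
Propagation delay = d/s = 25000 m / 300000000 m/s = 0.0833333 ms.
Plus processing delay 1.9 ms = 1.9 ms.
Total = 2.170 ms.

2.170 ms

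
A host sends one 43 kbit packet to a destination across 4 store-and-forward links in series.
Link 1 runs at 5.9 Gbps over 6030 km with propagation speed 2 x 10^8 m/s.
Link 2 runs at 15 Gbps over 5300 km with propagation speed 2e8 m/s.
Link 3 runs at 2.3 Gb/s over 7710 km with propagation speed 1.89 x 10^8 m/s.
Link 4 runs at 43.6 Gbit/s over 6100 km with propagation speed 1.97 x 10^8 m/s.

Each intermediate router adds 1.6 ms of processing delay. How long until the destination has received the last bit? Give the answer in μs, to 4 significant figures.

L = 43000 bits.
Transmission delays (L/R per hop): 7.28814, 2.86667, 18.6957, 0.986239 μs; sum = 29.8367 μs.
Propagation delays (d/s per hop): 30150, 26500, 40793.7, 30964.5 μs; sum = 128408 μs.
Processing at 3 router(s): 3 × 1.6 ms = 4800 μs.
End-to-end = 133200 μs.

133200 μs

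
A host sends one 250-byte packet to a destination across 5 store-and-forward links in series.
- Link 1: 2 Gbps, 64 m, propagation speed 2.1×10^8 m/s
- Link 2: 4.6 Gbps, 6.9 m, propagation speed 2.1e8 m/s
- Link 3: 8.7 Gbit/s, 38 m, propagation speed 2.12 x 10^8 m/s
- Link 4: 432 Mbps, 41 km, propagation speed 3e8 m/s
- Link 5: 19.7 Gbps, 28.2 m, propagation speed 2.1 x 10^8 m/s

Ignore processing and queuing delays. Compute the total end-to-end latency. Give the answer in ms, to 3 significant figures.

L = 250 × 8 = 2000 bits.
Transmission delays (L/R per hop): 0.001, 0.000434783, 0.000229885, 0.00462963, 0.000101523 ms; sum = 0.00639582 ms.
Propagation delays (d/s per hop): 0.000304762, 3.28571e-05, 0.000179245, 0.136667, 0.000134286 ms; sum = 0.137318 ms.
End-to-end = 0.144 ms.

0.144 ms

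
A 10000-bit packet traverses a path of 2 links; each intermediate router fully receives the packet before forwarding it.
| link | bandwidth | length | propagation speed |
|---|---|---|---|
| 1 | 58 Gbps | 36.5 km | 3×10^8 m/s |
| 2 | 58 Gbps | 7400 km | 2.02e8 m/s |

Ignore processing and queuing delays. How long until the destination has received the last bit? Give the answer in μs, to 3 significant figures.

36800 μs

Transmission delay per hop = L/R = 10000/58000000000 = 0.172414 μs; 2 hops → 0.344828 μs.
Propagation delays (d/s per hop): 121.667, 36633.7 μs; sum = 36755.3 μs.
End-to-end = 36800 μs.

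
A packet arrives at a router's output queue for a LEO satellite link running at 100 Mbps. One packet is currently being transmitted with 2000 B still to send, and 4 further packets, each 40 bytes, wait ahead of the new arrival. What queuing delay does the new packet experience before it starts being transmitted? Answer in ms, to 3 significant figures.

0.173 ms

Each queued packet: L/R = 320/100000000 = 0.0032 ms.
4 queued → 0.0128 ms.
Plus remaining 16000 bits of current packet: 0.16 ms.
Queuing delay = 0.173 ms.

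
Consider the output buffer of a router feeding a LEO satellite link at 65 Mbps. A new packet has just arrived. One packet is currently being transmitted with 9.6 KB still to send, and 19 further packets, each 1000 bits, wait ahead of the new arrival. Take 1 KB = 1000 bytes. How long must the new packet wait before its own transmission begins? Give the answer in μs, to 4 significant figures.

Each queued packet: L/R = 1000/65000000 = 15.3846 μs.
19 queued → 292.308 μs.
Plus remaining 76800 bits of current packet: 1181.54 μs.
Queuing delay = 1474 μs.

1474 μs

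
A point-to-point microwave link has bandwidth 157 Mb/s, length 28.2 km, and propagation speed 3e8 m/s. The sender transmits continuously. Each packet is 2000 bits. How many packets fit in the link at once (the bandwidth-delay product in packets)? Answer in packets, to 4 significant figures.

Propagation delay = 28200 / 300000000 = 9.4e-05 s.
BDP = R × t_prop = 157000000 × 9.4e-05 = 14758 bits.
In packets of 2000 bits: 7.379 packets.

7.379 packets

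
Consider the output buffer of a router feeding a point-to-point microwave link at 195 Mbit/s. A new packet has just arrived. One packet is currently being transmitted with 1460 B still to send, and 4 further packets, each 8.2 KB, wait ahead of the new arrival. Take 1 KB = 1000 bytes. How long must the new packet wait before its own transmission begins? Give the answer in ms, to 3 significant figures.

1.41 ms

Each queued packet: L/R = 65600/195000000 = 0.33641 ms.
4 queued → 1.34564 ms.
Plus remaining 11680 bits of current packet: 0.0598974 ms.
Queuing delay = 1.41 ms.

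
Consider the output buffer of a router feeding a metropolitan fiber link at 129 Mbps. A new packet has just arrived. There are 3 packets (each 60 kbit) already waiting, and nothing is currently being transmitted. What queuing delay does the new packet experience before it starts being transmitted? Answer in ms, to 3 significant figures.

Each queued packet: L/R = 60000/129000000 = 0.465116 ms.
3 queued → 1.39535 ms.
Queuing delay = 1.40 ms.

1.40 ms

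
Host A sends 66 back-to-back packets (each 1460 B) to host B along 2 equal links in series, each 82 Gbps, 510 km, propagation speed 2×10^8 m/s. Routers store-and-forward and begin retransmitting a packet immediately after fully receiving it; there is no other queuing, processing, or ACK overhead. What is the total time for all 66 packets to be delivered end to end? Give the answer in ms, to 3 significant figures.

Per-hop transmission t_tx = L/R = 11680/82000000000 = 0.000142439 ms.
Per-hop propagation t_prop = 510000/200000000 = 2.55 ms.
Pipeline fill: first packet needs 2·t_tx to clear all hops; remaining 65 packets each add one t_tx.
Total = (2+66-1)·t_tx + 2·t_prop = 67·0.000142439 + 2·2.55 = 5.11 ms.

5.11 ms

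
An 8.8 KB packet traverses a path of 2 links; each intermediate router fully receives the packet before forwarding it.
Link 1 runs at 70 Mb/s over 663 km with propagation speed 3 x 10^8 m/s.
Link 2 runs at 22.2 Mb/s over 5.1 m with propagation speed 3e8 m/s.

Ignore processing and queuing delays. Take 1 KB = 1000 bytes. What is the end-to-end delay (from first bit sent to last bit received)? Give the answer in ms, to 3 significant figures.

6.39 ms

L = 70400 bits.
Transmission delays (L/R per hop): 1.00571, 3.17117 ms; sum = 4.17689 ms.
Propagation delays (d/s per hop): 2.21, 1.7e-05 ms; sum = 2.21002 ms.
End-to-end = 6.39 ms.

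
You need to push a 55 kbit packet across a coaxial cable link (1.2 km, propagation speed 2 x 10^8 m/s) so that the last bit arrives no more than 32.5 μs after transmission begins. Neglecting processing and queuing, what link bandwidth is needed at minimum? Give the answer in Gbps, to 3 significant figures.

2.08 Gbps

Propagation delay = 1200 / 200000000 = 6 μs.
Transmission budget = 32.5 − 6 = 26.5 μs.
R ≥ L / t_tx = 55000 bits / 2.65e-05 s = 2.08 Gbps.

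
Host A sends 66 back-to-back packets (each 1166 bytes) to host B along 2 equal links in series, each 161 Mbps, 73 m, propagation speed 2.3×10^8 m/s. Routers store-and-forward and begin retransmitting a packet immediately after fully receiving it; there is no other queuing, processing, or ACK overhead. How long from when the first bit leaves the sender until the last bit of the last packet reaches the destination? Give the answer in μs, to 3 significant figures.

Per-hop transmission t_tx = L/R = 9328/161000000 = 57.9379 μs.
Per-hop propagation t_prop = 73/2.3e+08 = 0.317391 μs.
Pipeline fill: first packet needs 2·t_tx to clear all hops; remaining 65 packets each add one t_tx.
Total = (2+66-1)·t_tx + 2·t_prop = 67·57.9379 + 2·0.317391 = 3880 μs.

3880 μs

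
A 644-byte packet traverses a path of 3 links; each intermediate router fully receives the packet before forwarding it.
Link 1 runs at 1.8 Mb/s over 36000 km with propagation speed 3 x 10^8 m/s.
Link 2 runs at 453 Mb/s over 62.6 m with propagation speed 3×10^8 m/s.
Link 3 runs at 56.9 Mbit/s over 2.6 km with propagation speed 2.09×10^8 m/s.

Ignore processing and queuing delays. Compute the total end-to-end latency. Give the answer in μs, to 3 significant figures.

L = 644 × 8 = 5152 bits.
Transmission delays (L/R per hop): 2862.22, 11.3731, 90.5448 μs; sum = 2964.14 μs.
Propagation delays (d/s per hop): 120000, 0.208667, 12.4402 μs; sum = 120013 μs.
End-to-end = 123000 μs.

123000 μs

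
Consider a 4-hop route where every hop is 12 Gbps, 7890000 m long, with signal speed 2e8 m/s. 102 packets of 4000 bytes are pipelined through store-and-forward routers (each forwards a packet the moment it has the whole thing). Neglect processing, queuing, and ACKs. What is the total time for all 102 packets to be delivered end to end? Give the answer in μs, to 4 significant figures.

Per-hop transmission t_tx = L/R = 32000/12000000000 = 2.66667 μs.
Per-hop propagation t_prop = 7890000/200000000 = 39450 μs.
Pipeline fill: first packet needs 4·t_tx to clear all hops; remaining 101 packets each add one t_tx.
Total = (4+102-1)·t_tx + 4·t_prop = 105·2.66667 + 4·39450 = 158100 μs.

158100 μs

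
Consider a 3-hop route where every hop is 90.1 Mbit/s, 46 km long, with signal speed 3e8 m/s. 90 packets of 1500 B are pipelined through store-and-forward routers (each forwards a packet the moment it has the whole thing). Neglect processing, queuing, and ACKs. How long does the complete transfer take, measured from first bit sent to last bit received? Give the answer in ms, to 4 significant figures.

Per-hop transmission t_tx = L/R = 12000/90100000 = 0.133185 ms.
Per-hop propagation t_prop = 46000/300000000 = 0.153333 ms.
Pipeline fill: first packet needs 3·t_tx to clear all hops; remaining 89 packets each add one t_tx.
Total = (3+90-1)·t_tx + 3·t_prop = 92·0.133185 + 3·0.153333 = 12.71 ms.

12.71 ms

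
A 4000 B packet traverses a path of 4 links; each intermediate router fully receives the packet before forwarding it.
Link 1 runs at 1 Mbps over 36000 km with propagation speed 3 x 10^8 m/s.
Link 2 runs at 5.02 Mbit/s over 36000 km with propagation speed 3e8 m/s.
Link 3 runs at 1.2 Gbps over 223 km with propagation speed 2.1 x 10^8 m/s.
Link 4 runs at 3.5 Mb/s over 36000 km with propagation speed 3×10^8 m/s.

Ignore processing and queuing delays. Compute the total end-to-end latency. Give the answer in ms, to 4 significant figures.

408.6 ms

L = 4000 × 8 = 32000 bits.
Transmission delays (L/R per hop): 32, 6.3745, 0.0266667, 9.14286 ms; sum = 47.544 ms.
Propagation delays (d/s per hop): 120, 120, 1.0619, 120 ms; sum = 361.062 ms.
End-to-end = 408.6 ms.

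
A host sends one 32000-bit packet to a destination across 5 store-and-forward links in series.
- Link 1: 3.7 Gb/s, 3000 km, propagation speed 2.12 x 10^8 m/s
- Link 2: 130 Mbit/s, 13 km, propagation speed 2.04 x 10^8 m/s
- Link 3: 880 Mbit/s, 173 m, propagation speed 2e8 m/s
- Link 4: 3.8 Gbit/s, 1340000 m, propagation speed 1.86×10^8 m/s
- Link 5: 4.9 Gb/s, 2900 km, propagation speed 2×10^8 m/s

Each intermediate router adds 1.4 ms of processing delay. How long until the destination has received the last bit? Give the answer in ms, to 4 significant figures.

Transmission delays (L/R per hop): 0.00864865, 0.246154, 0.0363636, 0.00842105, 0.00653061 ms; sum = 0.306118 ms.
Propagation delays (d/s per hop): 14.1509, 0.0637255, 0.000865, 7.2043, 14.5 ms; sum = 35.9198 ms.
Processing at 4 router(s): 4 × 1.4 ms = 5.6 ms.
End-to-end = 41.83 ms.

41.83 ms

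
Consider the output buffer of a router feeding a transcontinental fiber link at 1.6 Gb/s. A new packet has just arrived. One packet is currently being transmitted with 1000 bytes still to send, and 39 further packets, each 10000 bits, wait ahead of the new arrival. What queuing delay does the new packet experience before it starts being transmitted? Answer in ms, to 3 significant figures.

Each queued packet: L/R = 10000/1600000000 = 0.00625 ms.
39 queued → 0.24375 ms.
Plus remaining 8000 bits of current packet: 0.005 ms.
Queuing delay = 0.249 ms.

0.249 ms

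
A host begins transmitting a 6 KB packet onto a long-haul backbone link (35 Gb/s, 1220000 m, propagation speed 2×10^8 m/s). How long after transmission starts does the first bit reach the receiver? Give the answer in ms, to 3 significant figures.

6.10 ms

First bit experiences only propagation delay: d/s = 1220000/200000000 = 6.10 ms.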